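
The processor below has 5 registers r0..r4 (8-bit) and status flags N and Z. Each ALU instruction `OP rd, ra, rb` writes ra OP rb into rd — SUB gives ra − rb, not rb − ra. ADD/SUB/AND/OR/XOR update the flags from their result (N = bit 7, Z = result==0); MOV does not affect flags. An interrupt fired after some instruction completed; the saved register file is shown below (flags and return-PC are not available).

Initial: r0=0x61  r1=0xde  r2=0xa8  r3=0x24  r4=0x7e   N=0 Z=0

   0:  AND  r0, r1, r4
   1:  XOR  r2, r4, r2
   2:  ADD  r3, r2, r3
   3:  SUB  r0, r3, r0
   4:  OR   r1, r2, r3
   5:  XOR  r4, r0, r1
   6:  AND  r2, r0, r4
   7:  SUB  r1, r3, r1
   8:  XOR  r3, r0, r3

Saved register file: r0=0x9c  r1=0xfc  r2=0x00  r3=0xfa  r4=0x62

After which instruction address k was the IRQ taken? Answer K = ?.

after  0: r0=0x5e r1=0xde r2=0xa8 r3=0x24 r4=0x7e  N=0 Z=0
after  1: r0=0x5e r1=0xde r2=0xd6 r3=0x24 r4=0x7e  N=1 Z=0
after  2: r0=0x5e r1=0xde r2=0xd6 r3=0xfa r4=0x7e  N=1 Z=0
after  3: r0=0x9c r1=0xde r2=0xd6 r3=0xfa r4=0x7e  N=1 Z=0
after  4: r0=0x9c r1=0xfe r2=0xd6 r3=0xfa r4=0x7e  N=1 Z=0
after  5: r0=0x9c r1=0xfe r2=0xd6 r3=0xfa r4=0x62  N=0 Z=0
after  6: r0=0x9c r1=0xfe r2=0x00 r3=0xfa r4=0x62  N=0 Z=1
after  7: r0=0x9c r1=0xfc r2=0x00 r3=0xfa r4=0x62  N=1 Z=0
-- IRQ taken; context saved, return-PC = 8 --

K = 7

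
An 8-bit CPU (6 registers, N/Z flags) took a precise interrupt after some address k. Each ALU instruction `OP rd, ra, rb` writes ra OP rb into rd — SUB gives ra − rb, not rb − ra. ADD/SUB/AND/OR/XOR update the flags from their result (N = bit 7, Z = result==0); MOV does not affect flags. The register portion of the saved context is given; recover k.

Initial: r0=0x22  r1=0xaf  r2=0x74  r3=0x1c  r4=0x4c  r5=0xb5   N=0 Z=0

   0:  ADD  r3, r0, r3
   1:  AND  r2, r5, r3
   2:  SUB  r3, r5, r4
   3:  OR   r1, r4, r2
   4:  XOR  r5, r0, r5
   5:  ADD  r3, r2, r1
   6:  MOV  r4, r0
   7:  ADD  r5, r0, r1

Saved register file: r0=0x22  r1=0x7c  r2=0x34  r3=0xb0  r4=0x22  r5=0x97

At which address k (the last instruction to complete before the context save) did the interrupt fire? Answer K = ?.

K = 6

after  0: r0=0x22 r1=0xaf r2=0x74 r3=0x3e r4=0x4c r5=0xb5  N=0 Z=0
after  1: r0=0x22 r1=0xaf r2=0x34 r3=0x3e r4=0x4c r5=0xb5  N=0 Z=0
after  2: r0=0x22 r1=0xaf r2=0x34 r3=0x69 r4=0x4c r5=0xb5  N=0 Z=0
after  3: r0=0x22 r1=0x7c r2=0x34 r3=0x69 r4=0x4c r5=0xb5  N=0 Z=0
after  4: r0=0x22 r1=0x7c r2=0x34 r3=0x69 r4=0x4c r5=0x97  N=1 Z=0
after  5: r0=0x22 r1=0x7c r2=0x34 r3=0xb0 r4=0x4c r5=0x97  N=1 Z=0
after  6: r0=0x22 r1=0x7c r2=0x34 r3=0xb0 r4=0x22 r5=0x97  N=1 Z=0
-- IRQ taken; context saved, return-PC = 7 --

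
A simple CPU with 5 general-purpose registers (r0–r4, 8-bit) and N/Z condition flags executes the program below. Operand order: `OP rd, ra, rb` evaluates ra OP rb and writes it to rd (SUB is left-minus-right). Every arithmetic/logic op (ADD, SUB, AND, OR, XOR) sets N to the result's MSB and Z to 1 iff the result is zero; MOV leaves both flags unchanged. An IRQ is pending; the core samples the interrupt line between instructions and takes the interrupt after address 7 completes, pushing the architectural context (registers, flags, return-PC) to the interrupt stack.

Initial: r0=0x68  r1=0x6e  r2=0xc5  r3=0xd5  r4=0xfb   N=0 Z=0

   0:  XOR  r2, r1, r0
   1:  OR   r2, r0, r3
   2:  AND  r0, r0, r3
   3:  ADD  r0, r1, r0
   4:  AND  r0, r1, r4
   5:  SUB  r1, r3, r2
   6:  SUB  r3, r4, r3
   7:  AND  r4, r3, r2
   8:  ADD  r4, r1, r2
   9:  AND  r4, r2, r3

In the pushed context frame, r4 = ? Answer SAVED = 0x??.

SAVED = 0x24

after  0: r0=0x68 r1=0x6e r2=0x06 r3=0xd5 r4=0xfb  N=0 Z=0
after  1: r0=0x68 r1=0x6e r2=0xfd r3=0xd5 r4=0xfb  N=1 Z=0
after  2: r0=0x40 r1=0x6e r2=0xfd r3=0xd5 r4=0xfb  N=0 Z=0
after  3: r0=0xae r1=0x6e r2=0xfd r3=0xd5 r4=0xfb  N=1 Z=0
after  4: r0=0x6a r1=0x6e r2=0xfd r3=0xd5 r4=0xfb  N=0 Z=0
after  5: r0=0x6a r1=0xd8 r2=0xfd r3=0xd5 r4=0xfb  N=1 Z=0
after  6: r0=0x6a r1=0xd8 r2=0xfd r3=0x26 r4=0xfb  N=0 Z=0
after  7: r0=0x6a r1=0xd8 r2=0xfd r3=0x26 r4=0x24  N=0 Z=0
-- IRQ taken; context saved, return-PC = 8 --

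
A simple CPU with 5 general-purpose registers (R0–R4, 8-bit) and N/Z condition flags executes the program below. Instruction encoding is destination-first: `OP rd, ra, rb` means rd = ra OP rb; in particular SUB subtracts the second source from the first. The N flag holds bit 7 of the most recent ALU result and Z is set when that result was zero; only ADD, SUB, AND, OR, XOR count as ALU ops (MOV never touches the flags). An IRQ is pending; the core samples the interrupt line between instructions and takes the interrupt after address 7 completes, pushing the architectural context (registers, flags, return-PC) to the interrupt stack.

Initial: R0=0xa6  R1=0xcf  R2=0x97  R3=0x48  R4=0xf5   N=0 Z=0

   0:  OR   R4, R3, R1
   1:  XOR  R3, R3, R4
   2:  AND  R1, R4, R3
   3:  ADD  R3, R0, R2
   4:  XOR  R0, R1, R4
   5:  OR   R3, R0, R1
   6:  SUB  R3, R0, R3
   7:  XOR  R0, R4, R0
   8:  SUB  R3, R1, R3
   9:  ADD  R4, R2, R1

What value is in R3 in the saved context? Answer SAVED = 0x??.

after  0: R0=0xa6 R1=0xcf R2=0x97 R3=0x48 R4=0xcf  N=1 Z=0
after  1: R0=0xa6 R1=0xcf R2=0x97 R3=0x87 R4=0xcf  N=1 Z=0
after  2: R0=0xa6 R1=0x87 R2=0x97 R3=0x87 R4=0xcf  N=1 Z=0
after  3: R0=0xa6 R1=0x87 R2=0x97 R3=0x3d R4=0xcf  N=0 Z=0
after  4: R0=0x48 R1=0x87 R2=0x97 R3=0x3d R4=0xcf  N=0 Z=0
after  5: R0=0x48 R1=0x87 R2=0x97 R3=0xcf R4=0xcf  N=1 Z=0
after  6: R0=0x48 R1=0x87 R2=0x97 R3=0x79 R4=0xcf  N=0 Z=0
after  7: R0=0x87 R1=0x87 R2=0x97 R3=0x79 R4=0xcf  N=1 Z=0
-- IRQ taken; context saved, return-PC = 8 --

SAVED = 0x79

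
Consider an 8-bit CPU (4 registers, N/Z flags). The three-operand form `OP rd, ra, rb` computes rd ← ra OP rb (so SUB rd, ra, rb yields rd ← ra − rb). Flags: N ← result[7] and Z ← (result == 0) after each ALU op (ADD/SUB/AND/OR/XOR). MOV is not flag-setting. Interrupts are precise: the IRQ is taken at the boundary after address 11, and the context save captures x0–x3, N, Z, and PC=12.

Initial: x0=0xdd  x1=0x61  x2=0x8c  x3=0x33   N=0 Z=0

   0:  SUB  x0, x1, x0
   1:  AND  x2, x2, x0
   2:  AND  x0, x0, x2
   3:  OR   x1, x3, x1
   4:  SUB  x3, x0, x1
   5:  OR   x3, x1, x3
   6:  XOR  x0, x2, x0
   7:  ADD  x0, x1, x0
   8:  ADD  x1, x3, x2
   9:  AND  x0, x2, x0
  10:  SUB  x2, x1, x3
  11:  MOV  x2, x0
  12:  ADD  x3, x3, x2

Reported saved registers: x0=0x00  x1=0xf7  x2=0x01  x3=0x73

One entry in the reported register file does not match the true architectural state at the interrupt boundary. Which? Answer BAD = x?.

BAD = x2

after  0: x0=0x84 x1=0x61 x2=0x8c x3=0x33  N=1 Z=0
after  1: x0=0x84 x1=0x61 x2=0x84 x3=0x33  N=1 Z=0
after  2: x0=0x84 x1=0x61 x2=0x84 x3=0x33  N=1 Z=0
after  3: x0=0x84 x1=0x73 x2=0x84 x3=0x33  N=0 Z=0
after  4: x0=0x84 x1=0x73 x2=0x84 x3=0x11  N=0 Z=0
after  5: x0=0x84 x1=0x73 x2=0x84 x3=0x73  N=0 Z=0
after  6: x0=0x00 x1=0x73 x2=0x84 x3=0x73  N=0 Z=1
after  7: x0=0x73 x1=0x73 x2=0x84 x3=0x73  N=0 Z=0
after  8: x0=0x73 x1=0xf7 x2=0x84 x3=0x73  N=1 Z=0
after  9: x0=0x00 x1=0xf7 x2=0x84 x3=0x73  N=0 Z=1
after 10: x0=0x00 x1=0xf7 x2=0x84 x3=0x73  N=1 Z=0
after 11: x0=0x00 x1=0xf7 x2=0x00 x3=0x73  N=1 Z=0
-- IRQ taken; context saved, return-PC = 12 --
mismatch: x2: reported 0x01 vs actual 0x00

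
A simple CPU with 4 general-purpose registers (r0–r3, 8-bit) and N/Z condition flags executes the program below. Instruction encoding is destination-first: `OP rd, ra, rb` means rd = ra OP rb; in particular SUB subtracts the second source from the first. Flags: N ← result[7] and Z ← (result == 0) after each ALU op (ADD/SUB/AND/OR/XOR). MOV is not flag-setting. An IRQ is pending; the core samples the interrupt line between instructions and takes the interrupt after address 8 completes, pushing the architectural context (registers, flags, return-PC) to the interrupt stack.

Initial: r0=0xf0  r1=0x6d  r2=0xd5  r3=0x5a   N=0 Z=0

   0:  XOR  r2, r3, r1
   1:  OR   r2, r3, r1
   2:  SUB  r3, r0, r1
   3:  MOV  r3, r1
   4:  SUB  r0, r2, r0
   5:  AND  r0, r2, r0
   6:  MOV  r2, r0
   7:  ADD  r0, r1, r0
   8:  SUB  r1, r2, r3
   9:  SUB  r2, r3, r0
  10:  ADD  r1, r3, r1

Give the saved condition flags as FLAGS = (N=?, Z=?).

FLAGS = (N=1, Z=0)

after  0: r0=0xf0 r1=0x6d r2=0x37 r3=0x5a  N=0 Z=0
after  1: r0=0xf0 r1=0x6d r2=0x7f r3=0x5a  N=0 Z=0
after  2: r0=0xf0 r1=0x6d r2=0x7f r3=0x83  N=1 Z=0
after  3: r0=0xf0 r1=0x6d r2=0x7f r3=0x6d  N=1 Z=0
after  4: r0=0x8f r1=0x6d r2=0x7f r3=0x6d  N=1 Z=0
after  5: r0=0x0f r1=0x6d r2=0x7f r3=0x6d  N=0 Z=0
after  6: r0=0x0f r1=0x6d r2=0x0f r3=0x6d  N=0 Z=0
after  7: r0=0x7c r1=0x6d r2=0x0f r3=0x6d  N=0 Z=0
after  8: r0=0x7c r1=0xa2 r2=0x0f r3=0x6d  N=1 Z=0
-- IRQ taken; context saved, return-PC = 9 --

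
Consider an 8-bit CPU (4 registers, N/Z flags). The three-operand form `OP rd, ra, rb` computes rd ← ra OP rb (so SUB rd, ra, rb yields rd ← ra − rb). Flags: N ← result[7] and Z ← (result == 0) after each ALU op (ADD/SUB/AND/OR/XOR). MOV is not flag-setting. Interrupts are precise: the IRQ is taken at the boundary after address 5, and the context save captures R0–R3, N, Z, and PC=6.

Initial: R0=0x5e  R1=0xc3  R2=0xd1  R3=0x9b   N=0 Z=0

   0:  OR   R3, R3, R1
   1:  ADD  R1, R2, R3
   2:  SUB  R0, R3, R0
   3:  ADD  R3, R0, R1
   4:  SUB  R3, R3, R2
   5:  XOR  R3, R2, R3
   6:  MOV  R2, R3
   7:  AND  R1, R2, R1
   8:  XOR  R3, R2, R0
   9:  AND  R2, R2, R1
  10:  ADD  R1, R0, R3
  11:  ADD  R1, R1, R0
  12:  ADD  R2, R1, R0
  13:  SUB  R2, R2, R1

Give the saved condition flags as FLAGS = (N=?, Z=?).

after  0: R0=0x5e R1=0xc3 R2=0xd1 R3=0xdb  N=1 Z=0
after  1: R0=0x5e R1=0xac R2=0xd1 R3=0xdb  N=1 Z=0
after  2: R0=0x7d R1=0xac R2=0xd1 R3=0xdb  N=0 Z=0
after  3: R0=0x7d R1=0xac R2=0xd1 R3=0x29  N=0 Z=0
after  4: R0=0x7d R1=0xac R2=0xd1 R3=0x58  N=0 Z=0
after  5: R0=0x7d R1=0xac R2=0xd1 R3=0x89  N=1 Z=0
-- IRQ taken; context saved, return-PC = 6 --

FLAGS = (N=1, Z=0)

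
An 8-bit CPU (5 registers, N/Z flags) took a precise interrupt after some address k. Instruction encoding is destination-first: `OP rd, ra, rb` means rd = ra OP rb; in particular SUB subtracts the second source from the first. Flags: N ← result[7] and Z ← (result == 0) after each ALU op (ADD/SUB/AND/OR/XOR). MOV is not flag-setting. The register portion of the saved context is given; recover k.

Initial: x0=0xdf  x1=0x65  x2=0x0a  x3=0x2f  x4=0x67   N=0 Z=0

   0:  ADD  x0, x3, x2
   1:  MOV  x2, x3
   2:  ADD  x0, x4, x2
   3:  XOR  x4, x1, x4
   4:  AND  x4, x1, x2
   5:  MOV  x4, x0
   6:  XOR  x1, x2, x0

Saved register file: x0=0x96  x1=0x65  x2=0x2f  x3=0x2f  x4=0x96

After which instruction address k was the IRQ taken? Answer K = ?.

after  0: x0=0x39 x1=0x65 x2=0x0a x3=0x2f x4=0x67  N=0 Z=0
after  1: x0=0x39 x1=0x65 x2=0x2f x3=0x2f x4=0x67  N=0 Z=0
after  2: x0=0x96 x1=0x65 x2=0x2f x3=0x2f x4=0x67  N=1 Z=0
after  3: x0=0x96 x1=0x65 x2=0x2f x3=0x2f x4=0x02  N=0 Z=0
after  4: x0=0x96 x1=0x65 x2=0x2f x3=0x2f x4=0x25  N=0 Z=0
after  5: x0=0x96 x1=0x65 x2=0x2f x3=0x2f x4=0x96  N=0 Z=0
-- IRQ taken; context saved, return-PC = 6 --

K = 5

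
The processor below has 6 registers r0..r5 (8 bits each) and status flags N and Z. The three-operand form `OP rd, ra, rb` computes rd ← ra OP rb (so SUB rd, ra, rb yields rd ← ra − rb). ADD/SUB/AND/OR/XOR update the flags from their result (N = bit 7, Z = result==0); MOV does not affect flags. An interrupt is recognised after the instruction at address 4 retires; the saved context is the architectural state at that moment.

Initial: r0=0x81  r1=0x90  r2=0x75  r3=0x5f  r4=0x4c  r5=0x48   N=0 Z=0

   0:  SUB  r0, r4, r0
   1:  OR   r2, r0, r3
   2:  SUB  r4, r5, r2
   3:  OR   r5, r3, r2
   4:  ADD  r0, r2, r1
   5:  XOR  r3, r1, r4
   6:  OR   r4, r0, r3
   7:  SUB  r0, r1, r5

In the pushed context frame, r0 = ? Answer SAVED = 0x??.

after  0: r0=0xcb r1=0x90 r2=0x75 r3=0x5f r4=0x4c r5=0x48  N=1 Z=0
after  1: r0=0xcb r1=0x90 r2=0xdf r3=0x5f r4=0x4c r5=0x48  N=1 Z=0
after  2: r0=0xcb r1=0x90 r2=0xdf r3=0x5f r4=0x69 r5=0x48  N=0 Z=0
after  3: r0=0xcb r1=0x90 r2=0xdf r3=0x5f r4=0x69 r5=0xdf  N=1 Z=0
after  4: r0=0x6f r1=0x90 r2=0xdf r3=0x5f r4=0x69 r5=0xdf  N=0 Z=0
-- IRQ taken; context saved, return-PC = 5 --

SAVED = 0x6f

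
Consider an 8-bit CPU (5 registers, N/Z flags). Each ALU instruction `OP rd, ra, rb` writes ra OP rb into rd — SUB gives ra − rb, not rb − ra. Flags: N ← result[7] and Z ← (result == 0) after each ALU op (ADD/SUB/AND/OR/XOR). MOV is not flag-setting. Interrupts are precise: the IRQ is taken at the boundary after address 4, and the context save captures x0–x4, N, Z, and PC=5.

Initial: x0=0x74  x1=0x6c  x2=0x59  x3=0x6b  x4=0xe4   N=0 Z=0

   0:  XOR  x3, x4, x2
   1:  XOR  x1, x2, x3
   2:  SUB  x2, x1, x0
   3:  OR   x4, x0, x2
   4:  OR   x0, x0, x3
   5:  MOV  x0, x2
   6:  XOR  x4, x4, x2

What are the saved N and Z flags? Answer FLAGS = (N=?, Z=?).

FLAGS = (N=1, Z=0)

after  0: x0=0x74 x1=0x6c x2=0x59 x3=0xbd x4=0xe4  N=1 Z=0
after  1: x0=0x74 x1=0xe4 x2=0x59 x3=0xbd x4=0xe4  N=1 Z=0
after  2: x0=0x74 x1=0xe4 x2=0x70 x3=0xbd x4=0xe4  N=0 Z=0
after  3: x0=0x74 x1=0xe4 x2=0x70 x3=0xbd x4=0x74  N=0 Z=0
after  4: x0=0xfd x1=0xe4 x2=0x70 x3=0xbd x4=0x74  N=1 Z=0
-- IRQ taken; context saved, return-PC = 5 --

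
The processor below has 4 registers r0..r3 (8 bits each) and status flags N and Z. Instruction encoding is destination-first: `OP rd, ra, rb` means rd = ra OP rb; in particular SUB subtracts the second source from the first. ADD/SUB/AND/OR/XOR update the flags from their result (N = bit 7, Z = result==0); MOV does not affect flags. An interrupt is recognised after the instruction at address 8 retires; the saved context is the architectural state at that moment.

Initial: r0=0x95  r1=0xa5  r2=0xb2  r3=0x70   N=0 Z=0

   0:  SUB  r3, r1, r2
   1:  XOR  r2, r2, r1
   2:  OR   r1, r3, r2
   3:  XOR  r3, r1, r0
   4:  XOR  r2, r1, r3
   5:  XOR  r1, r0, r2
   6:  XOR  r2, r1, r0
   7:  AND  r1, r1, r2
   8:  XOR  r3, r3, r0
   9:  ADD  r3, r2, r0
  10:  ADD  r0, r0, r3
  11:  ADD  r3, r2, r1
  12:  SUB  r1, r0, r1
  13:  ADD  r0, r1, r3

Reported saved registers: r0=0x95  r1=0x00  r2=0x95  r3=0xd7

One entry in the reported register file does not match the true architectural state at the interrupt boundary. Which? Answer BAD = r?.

BAD = r3

after  0: r0=0x95 r1=0xa5 r2=0xb2 r3=0xf3  N=1 Z=0
after  1: r0=0x95 r1=0xa5 r2=0x17 r3=0xf3  N=0 Z=0
after  2: r0=0x95 r1=0xf7 r2=0x17 r3=0xf3  N=1 Z=0
after  3: r0=0x95 r1=0xf7 r2=0x17 r3=0x62  N=0 Z=0
after  4: r0=0x95 r1=0xf7 r2=0x95 r3=0x62  N=1 Z=0
after  5: r0=0x95 r1=0x00 r2=0x95 r3=0x62  N=0 Z=1
after  6: r0=0x95 r1=0x00 r2=0x95 r3=0x62  N=1 Z=0
after  7: r0=0x95 r1=0x00 r2=0x95 r3=0x62  N=0 Z=1
after  8: r0=0x95 r1=0x00 r2=0x95 r3=0xf7  N=1 Z=0
-- IRQ taken; context saved, return-PC = 9 --
mismatch: r3: reported 0xd7 vs actual 0xf7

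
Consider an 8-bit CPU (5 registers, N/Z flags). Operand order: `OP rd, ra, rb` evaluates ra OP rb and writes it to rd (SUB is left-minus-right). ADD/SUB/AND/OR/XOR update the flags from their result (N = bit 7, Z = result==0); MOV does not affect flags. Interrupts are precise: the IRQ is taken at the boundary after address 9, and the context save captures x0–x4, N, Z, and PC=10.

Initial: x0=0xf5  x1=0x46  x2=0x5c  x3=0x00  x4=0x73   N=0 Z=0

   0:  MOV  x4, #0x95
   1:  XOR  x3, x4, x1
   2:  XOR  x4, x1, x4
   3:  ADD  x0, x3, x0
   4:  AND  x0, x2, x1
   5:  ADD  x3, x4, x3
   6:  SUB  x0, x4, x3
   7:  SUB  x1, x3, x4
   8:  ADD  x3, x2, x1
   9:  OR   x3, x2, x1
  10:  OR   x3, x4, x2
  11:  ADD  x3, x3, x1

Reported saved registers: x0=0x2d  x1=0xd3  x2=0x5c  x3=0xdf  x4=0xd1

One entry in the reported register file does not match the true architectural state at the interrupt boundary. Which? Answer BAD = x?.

BAD = x4

after  0: x0=0xf5 x1=0x46 x2=0x5c x3=0x00 x4=0x95  N=0 Z=0
after  1: x0=0xf5 x1=0x46 x2=0x5c x3=0xd3 x4=0x95  N=1 Z=0
after  2: x0=0xf5 x1=0x46 x2=0x5c x3=0xd3 x4=0xd3  N=1 Z=0
after  3: x0=0xc8 x1=0x46 x2=0x5c x3=0xd3 x4=0xd3  N=1 Z=0
after  4: x0=0x44 x1=0x46 x2=0x5c x3=0xd3 x4=0xd3  N=0 Z=0
after  5: x0=0x44 x1=0x46 x2=0x5c x3=0xa6 x4=0xd3  N=1 Z=0
after  6: x0=0x2d x1=0x46 x2=0x5c x3=0xa6 x4=0xd3  N=0 Z=0
after  7: x0=0x2d x1=0xd3 x2=0x5c x3=0xa6 x4=0xd3  N=1 Z=0
after  8: x0=0x2d x1=0xd3 x2=0x5c x3=0x2f x4=0xd3  N=0 Z=0
after  9: x0=0x2d x1=0xd3 x2=0x5c x3=0xdf x4=0xd3  N=1 Z=0
-- IRQ taken; context saved, return-PC = 10 --
mismatch: x4: reported 0xd1 vs actual 0xd3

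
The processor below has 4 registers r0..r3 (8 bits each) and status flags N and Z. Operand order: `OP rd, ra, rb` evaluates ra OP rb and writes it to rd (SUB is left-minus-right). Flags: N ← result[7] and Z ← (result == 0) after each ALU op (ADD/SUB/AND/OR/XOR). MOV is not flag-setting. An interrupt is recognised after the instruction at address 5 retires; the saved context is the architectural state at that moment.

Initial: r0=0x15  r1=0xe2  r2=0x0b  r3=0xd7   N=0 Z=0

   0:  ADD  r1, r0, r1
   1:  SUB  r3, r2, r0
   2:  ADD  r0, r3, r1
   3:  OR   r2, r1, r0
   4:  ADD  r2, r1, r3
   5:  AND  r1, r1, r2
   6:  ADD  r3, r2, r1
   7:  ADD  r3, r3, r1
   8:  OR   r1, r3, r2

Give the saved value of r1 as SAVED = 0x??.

after  0: r0=0x15 r1=0xf7 r2=0x0b r3=0xd7  N=1 Z=0
after  1: r0=0x15 r1=0xf7 r2=0x0b r3=0xf6  N=1 Z=0
after  2: r0=0xed r1=0xf7 r2=0x0b r3=0xf6  N=1 Z=0
after  3: r0=0xed r1=0xf7 r2=0xff r3=0xf6  N=1 Z=0
after  4: r0=0xed r1=0xf7 r2=0xed r3=0xf6  N=1 Z=0
after  5: r0=0xed r1=0xe5 r2=0xed r3=0xf6  N=1 Z=0
-- IRQ taken; context saved, return-PC = 6 --

SAVED = 0xe5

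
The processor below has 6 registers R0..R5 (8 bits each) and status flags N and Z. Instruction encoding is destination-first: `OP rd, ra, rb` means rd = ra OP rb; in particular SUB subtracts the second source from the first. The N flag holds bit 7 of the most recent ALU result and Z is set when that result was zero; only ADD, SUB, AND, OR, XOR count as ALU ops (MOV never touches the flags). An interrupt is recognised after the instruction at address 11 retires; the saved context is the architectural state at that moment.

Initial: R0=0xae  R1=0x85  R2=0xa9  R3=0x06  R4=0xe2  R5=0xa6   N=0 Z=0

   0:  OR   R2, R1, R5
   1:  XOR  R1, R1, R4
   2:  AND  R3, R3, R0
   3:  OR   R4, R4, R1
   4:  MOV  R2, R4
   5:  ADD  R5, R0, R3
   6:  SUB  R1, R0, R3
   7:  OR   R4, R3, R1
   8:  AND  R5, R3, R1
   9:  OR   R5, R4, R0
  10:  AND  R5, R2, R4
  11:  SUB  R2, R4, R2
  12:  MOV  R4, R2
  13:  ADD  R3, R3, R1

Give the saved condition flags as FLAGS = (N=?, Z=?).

FLAGS = (N=1, Z=0)

after  0: R0=0xae R1=0x85 R2=0xa7 R3=0x06 R4=0xe2 R5=0xa6  N=1 Z=0
after  1: R0=0xae R1=0x67 R2=0xa7 R3=0x06 R4=0xe2 R5=0xa6  N=0 Z=0
after  2: R0=0xae R1=0x67 R2=0xa7 R3=0x06 R4=0xe2 R5=0xa6  N=0 Z=0
after  3: R0=0xae R1=0x67 R2=0xa7 R3=0x06 R4=0xe7 R5=0xa6  N=1 Z=0
after  4: R0=0xae R1=0x67 R2=0xe7 R3=0x06 R4=0xe7 R5=0xa6  N=1 Z=0
after  5: R0=0xae R1=0x67 R2=0xe7 R3=0x06 R4=0xe7 R5=0xb4  N=1 Z=0
after  6: R0=0xae R1=0xa8 R2=0xe7 R3=0x06 R4=0xe7 R5=0xb4  N=1 Z=0
after  7: R0=0xae R1=0xa8 R2=0xe7 R3=0x06 R4=0xae R5=0xb4  N=1 Z=0
after  8: R0=0xae R1=0xa8 R2=0xe7 R3=0x06 R4=0xae R5=0x00  N=0 Z=1
after  9: R0=0xae R1=0xa8 R2=0xe7 R3=0x06 R4=0xae R5=0xae  N=1 Z=0
after 10: R0=0xae R1=0xa8 R2=0xe7 R3=0x06 R4=0xae R5=0xa6  N=1 Z=0
after 11: R0=0xae R1=0xa8 R2=0xc7 R3=0x06 R4=0xae R5=0xa6  N=1 Z=0
-- IRQ taken; context saved, return-PC = 12 --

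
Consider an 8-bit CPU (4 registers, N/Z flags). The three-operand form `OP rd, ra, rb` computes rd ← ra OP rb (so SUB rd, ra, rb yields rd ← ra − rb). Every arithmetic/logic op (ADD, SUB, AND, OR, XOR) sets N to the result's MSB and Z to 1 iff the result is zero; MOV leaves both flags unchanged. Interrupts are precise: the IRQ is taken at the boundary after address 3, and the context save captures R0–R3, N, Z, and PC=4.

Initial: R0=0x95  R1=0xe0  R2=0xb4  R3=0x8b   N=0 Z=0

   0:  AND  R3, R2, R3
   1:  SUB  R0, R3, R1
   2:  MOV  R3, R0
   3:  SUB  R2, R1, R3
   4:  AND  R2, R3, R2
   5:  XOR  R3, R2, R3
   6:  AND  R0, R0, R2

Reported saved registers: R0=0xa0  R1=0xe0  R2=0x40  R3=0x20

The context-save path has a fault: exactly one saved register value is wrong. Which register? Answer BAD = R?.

BAD = R3

after  0: R0=0x95 R1=0xe0 R2=0xb4 R3=0x80  N=1 Z=0
after  1: R0=0xa0 R1=0xe0 R2=0xb4 R3=0x80  N=1 Z=0
after  2: R0=0xa0 R1=0xe0 R2=0xb4 R3=0xa0  N=1 Z=0
after  3: R0=0xa0 R1=0xe0 R2=0x40 R3=0xa0  N=0 Z=0
-- IRQ taken; context saved, return-PC = 4 --
mismatch: R3: reported 0x20 vs actual 0xa0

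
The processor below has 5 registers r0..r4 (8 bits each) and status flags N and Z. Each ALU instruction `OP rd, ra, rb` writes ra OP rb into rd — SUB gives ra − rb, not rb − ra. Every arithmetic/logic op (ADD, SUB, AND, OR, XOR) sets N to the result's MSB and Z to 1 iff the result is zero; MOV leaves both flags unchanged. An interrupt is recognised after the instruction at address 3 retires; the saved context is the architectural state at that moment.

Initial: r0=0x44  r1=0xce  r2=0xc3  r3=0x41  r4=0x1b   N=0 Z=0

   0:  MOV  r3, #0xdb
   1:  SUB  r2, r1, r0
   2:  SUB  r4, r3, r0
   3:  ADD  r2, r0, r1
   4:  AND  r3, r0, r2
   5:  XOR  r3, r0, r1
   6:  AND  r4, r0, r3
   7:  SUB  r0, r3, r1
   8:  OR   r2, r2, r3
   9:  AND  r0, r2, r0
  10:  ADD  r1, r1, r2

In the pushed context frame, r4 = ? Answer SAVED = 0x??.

SAVED = 0x97

after  0: r0=0x44 r1=0xce r2=0xc3 r3=0xdb r4=0x1b  N=0 Z=0
after  1: r0=0x44 r1=0xce r2=0x8a r3=0xdb r4=0x1b  N=1 Z=0
after  2: r0=0x44 r1=0xce r2=0x8a r3=0xdb r4=0x97  N=1 Z=0
after  3: r0=0x44 r1=0xce r2=0x12 r3=0xdb r4=0x97  N=0 Z=0
-- IRQ taken; context saved, return-PC = 4 --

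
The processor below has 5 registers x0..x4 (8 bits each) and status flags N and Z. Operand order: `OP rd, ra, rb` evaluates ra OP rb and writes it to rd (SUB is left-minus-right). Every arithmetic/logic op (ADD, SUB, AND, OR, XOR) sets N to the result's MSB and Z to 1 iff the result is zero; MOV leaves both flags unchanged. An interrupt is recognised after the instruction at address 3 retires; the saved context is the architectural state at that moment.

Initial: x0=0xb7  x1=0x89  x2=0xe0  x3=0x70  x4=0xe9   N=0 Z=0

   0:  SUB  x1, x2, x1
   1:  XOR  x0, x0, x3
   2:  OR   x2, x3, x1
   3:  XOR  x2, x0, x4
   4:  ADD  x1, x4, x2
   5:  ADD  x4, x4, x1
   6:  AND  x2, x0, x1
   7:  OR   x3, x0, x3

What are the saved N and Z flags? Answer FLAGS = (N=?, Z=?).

after  0: x0=0xb7 x1=0x57 x2=0xe0 x3=0x70 x4=0xe9  N=0 Z=0
after  1: x0=0xc7 x1=0x57 x2=0xe0 x3=0x70 x4=0xe9  N=1 Z=0
after  2: x0=0xc7 x1=0x57 x2=0x77 x3=0x70 x4=0xe9  N=0 Z=0
after  3: x0=0xc7 x1=0x57 x2=0x2e x3=0x70 x4=0xe9  N=0 Z=0
-- IRQ taken; context saved, return-PC = 4 --

FLAGS = (N=0, Z=0)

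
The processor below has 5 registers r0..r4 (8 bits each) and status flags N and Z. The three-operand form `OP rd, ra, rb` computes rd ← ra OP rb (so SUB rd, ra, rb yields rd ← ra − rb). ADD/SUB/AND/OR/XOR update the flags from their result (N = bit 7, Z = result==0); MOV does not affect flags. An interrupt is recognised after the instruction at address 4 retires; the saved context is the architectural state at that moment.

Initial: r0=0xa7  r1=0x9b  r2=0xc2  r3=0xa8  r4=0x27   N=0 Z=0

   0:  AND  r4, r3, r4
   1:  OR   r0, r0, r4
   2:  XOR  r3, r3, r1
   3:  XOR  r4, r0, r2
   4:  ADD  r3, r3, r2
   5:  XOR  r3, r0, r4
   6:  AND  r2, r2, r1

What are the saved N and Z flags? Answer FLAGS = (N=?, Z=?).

after  0: r0=0xa7 r1=0x9b r2=0xc2 r3=0xa8 r4=0x20  N=0 Z=0
after  1: r0=0xa7 r1=0x9b r2=0xc2 r3=0xa8 r4=0x20  N=1 Z=0
after  2: r0=0xa7 r1=0x9b r2=0xc2 r3=0x33 r4=0x20  N=0 Z=0
after  3: r0=0xa7 r1=0x9b r2=0xc2 r3=0x33 r4=0x65  N=0 Z=0
after  4: r0=0xa7 r1=0x9b r2=0xc2 r3=0xf5 r4=0x65  N=1 Z=0
-- IRQ taken; context saved, return-PC = 5 --

FLAGS = (N=1, Z=0)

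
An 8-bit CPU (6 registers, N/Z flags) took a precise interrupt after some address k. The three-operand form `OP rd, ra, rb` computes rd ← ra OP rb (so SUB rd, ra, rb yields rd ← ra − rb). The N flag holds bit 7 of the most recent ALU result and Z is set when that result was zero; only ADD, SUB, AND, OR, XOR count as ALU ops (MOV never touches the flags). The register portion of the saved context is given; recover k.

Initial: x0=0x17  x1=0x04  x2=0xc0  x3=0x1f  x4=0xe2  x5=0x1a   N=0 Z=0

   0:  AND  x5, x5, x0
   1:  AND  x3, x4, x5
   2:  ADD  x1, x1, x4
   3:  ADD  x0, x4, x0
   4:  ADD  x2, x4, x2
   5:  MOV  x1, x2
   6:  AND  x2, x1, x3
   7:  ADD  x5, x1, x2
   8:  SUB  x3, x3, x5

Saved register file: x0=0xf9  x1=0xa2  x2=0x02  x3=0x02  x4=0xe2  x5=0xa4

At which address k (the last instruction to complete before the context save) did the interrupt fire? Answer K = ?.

K = 7

after  0: x0=0x17 x1=0x04 x2=0xc0 x3=0x1f x4=0xe2 x5=0x12  N=0 Z=0
after  1: x0=0x17 x1=0x04 x2=0xc0 x3=0x02 x4=0xe2 x5=0x12  N=0 Z=0
after  2: x0=0x17 x1=0xe6 x2=0xc0 x3=0x02 x4=0xe2 x5=0x12  N=1 Z=0
after  3: x0=0xf9 x1=0xe6 x2=0xc0 x3=0x02 x4=0xe2 x5=0x12  N=1 Z=0
after  4: x0=0xf9 x1=0xe6 x2=0xa2 x3=0x02 x4=0xe2 x5=0x12  N=1 Z=0
after  5: x0=0xf9 x1=0xa2 x2=0xa2 x3=0x02 x4=0xe2 x5=0x12  N=1 Z=0
after  6: x0=0xf9 x1=0xa2 x2=0x02 x3=0x02 x4=0xe2 x5=0x12  N=0 Z=0
after  7: x0=0xf9 x1=0xa2 x2=0x02 x3=0x02 x4=0xe2 x5=0xa4  N=1 Z=0
-- IRQ taken; context saved, return-PC = 8 --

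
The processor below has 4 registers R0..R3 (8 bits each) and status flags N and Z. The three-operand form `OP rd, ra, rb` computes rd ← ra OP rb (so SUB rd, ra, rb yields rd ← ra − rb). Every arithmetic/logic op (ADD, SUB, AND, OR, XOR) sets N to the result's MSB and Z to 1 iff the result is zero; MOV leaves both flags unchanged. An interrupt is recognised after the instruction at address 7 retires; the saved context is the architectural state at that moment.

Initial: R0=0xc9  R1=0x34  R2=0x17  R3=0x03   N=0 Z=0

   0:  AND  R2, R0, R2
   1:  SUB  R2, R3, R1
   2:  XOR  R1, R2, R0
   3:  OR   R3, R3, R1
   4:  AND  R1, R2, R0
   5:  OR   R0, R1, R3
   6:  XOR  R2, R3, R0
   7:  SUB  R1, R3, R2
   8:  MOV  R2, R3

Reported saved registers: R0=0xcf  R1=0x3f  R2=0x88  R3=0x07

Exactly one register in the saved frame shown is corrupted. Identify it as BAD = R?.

after  0: R0=0xc9 R1=0x34 R2=0x01 R3=0x03  N=0 Z=0
after  1: R0=0xc9 R1=0x34 R2=0xcf R3=0x03  N=1 Z=0
after  2: R0=0xc9 R1=0x06 R2=0xcf R3=0x03  N=0 Z=0
after  3: R0=0xc9 R1=0x06 R2=0xcf R3=0x07  N=0 Z=0
after  4: R0=0xc9 R1=0xc9 R2=0xcf R3=0x07  N=1 Z=0
after  5: R0=0xcf R1=0xc9 R2=0xcf R3=0x07  N=1 Z=0
after  6: R0=0xcf R1=0xc9 R2=0xc8 R3=0x07  N=1 Z=0
after  7: R0=0xcf R1=0x3f R2=0xc8 R3=0x07  N=0 Z=0
-- IRQ taken; context saved, return-PC = 8 --
mismatch: R2: reported 0x88 vs actual 0xc8

BAD = R2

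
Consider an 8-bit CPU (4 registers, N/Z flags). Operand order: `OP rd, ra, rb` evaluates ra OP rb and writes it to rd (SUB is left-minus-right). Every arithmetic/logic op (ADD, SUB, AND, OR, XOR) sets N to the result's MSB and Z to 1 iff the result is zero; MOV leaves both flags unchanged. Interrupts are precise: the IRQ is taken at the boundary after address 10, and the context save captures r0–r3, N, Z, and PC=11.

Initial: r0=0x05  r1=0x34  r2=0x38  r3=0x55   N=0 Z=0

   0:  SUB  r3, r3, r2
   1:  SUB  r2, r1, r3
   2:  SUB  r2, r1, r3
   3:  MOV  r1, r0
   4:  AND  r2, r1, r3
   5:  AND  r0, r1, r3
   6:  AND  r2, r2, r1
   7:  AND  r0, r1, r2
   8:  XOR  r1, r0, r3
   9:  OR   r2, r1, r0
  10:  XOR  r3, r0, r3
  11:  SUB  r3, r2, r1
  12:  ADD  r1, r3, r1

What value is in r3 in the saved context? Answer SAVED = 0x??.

SAVED = 0x18

after  0: r0=0x05 r1=0x34 r2=0x38 r3=0x1d  N=0 Z=0
after  1: r0=0x05 r1=0x34 r2=0x17 r3=0x1d  N=0 Z=0
after  2: r0=0x05 r1=0x34 r2=0x17 r3=0x1d  N=0 Z=0
after  3: r0=0x05 r1=0x05 r2=0x17 r3=0x1d  N=0 Z=0
after  4: r0=0x05 r1=0x05 r2=0x05 r3=0x1d  N=0 Z=0
after  5: r0=0x05 r1=0x05 r2=0x05 r3=0x1d  N=0 Z=0
after  6: r0=0x05 r1=0x05 r2=0x05 r3=0x1d  N=0 Z=0
after  7: r0=0x05 r1=0x05 r2=0x05 r3=0x1d  N=0 Z=0
after  8: r0=0x05 r1=0x18 r2=0x05 r3=0x1d  N=0 Z=0
after  9: r0=0x05 r1=0x18 r2=0x1d r3=0x1d  N=0 Z=0
after 10: r0=0x05 r1=0x18 r2=0x1d r3=0x18  N=0 Z=0
-- IRQ taken; context saved, return-PC = 11 --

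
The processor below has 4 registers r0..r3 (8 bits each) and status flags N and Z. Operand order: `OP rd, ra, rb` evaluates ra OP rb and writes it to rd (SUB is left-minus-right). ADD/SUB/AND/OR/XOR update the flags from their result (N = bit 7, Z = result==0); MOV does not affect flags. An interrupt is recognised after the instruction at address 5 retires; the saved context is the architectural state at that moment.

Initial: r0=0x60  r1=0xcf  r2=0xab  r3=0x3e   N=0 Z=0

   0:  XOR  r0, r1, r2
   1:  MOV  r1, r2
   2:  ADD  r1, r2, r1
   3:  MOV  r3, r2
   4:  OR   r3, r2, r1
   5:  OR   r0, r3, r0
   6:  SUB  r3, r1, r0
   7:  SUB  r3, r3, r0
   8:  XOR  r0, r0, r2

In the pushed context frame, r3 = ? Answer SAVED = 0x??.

SAVED = 0xff

after  0: r0=0x64 r1=0xcf r2=0xab r3=0x3e  N=0 Z=0
after  1: r0=0x64 r1=0xab r2=0xab r3=0x3e  N=0 Z=0
after  2: r0=0x64 r1=0x56 r2=0xab r3=0x3e  N=0 Z=0
after  3: r0=0x64 r1=0x56 r2=0xab r3=0xab  N=0 Z=0
after  4: r0=0x64 r1=0x56 r2=0xab r3=0xff  N=1 Z=0
after  5: r0=0xff r1=0x56 r2=0xab r3=0xff  N=1 Z=0
-- IRQ taken; context saved, return-PC = 6 --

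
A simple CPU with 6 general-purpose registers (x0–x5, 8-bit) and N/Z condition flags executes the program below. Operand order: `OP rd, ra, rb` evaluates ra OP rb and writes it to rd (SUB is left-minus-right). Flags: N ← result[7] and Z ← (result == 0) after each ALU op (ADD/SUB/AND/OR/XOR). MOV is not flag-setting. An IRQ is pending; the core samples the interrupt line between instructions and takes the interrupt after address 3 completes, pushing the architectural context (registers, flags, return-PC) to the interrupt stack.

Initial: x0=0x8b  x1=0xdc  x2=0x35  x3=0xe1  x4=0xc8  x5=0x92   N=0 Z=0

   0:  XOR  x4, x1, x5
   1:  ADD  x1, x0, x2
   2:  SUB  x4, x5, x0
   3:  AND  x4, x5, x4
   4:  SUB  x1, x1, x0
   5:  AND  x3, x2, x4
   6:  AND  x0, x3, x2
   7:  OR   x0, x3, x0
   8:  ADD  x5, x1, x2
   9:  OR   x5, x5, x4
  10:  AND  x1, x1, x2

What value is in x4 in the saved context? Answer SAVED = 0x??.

after  0: x0=0x8b x1=0xdc x2=0x35 x3=0xe1 x4=0x4e x5=0x92  N=0 Z=0
after  1: x0=0x8b x1=0xc0 x2=0x35 x3=0xe1 x4=0x4e x5=0x92  N=1 Z=0
after  2: x0=0x8b x1=0xc0 x2=0x35 x3=0xe1 x4=0x07 x5=0x92  N=0 Z=0
after  3: x0=0x8b x1=0xc0 x2=0x35 x3=0xe1 x4=0x02 x5=0x92  N=0 Z=0
-- IRQ taken; context saved, return-PC = 4 --

SAVED = 0x02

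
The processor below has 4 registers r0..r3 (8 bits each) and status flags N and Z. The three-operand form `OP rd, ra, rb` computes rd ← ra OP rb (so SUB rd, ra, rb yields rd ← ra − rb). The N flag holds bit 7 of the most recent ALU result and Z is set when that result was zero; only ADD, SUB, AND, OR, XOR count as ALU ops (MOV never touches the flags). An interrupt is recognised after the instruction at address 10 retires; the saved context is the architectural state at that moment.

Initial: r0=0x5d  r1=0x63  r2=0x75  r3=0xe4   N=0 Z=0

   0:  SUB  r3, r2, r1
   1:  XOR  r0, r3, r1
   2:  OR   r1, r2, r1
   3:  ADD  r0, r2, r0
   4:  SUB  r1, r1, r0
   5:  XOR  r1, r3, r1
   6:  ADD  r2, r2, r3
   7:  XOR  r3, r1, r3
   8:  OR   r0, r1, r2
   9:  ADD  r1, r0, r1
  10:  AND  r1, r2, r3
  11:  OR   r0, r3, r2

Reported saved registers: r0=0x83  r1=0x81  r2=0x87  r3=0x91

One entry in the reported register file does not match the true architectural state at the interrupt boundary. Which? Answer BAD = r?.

after  0: r0=0x5d r1=0x63 r2=0x75 r3=0x12  N=0 Z=0
after  1: r0=0x71 r1=0x63 r2=0x75 r3=0x12  N=0 Z=0
after  2: r0=0x71 r1=0x77 r2=0x75 r3=0x12  N=0 Z=0
after  3: r0=0xe6 r1=0x77 r2=0x75 r3=0x12  N=1 Z=0
after  4: r0=0xe6 r1=0x91 r2=0x75 r3=0x12  N=1 Z=0
after  5: r0=0xe6 r1=0x83 r2=0x75 r3=0x12  N=1 Z=0
after  6: r0=0xe6 r1=0x83 r2=0x87 r3=0x12  N=1 Z=0
after  7: r0=0xe6 r1=0x83 r2=0x87 r3=0x91  N=1 Z=0
after  8: r0=0x87 r1=0x83 r2=0x87 r3=0x91  N=1 Z=0
after  9: r0=0x87 r1=0x0a r2=0x87 r3=0x91  N=0 Z=0
after 10: r0=0x87 r1=0x81 r2=0x87 r3=0x91  N=1 Z=0
-- IRQ taken; context saved, return-PC = 11 --
mismatch: r0: reported 0x83 vs actual 0x87

BAD = r0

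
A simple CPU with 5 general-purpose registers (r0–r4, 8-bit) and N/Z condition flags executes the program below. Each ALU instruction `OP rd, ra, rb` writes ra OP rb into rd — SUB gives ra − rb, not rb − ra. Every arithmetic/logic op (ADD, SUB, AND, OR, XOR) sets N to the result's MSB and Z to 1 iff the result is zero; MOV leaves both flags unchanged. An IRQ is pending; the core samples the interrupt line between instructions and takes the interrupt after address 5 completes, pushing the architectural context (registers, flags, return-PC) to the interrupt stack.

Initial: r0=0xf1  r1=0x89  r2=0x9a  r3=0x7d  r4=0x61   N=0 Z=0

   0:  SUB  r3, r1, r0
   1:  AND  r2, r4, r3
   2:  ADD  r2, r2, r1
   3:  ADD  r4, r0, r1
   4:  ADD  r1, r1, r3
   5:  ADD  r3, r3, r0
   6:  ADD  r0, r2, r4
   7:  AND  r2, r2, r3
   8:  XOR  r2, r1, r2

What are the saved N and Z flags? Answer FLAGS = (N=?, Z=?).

after  0: r0=0xf1 r1=0x89 r2=0x9a r3=0x98 r4=0x61  N=1 Z=0
after  1: r0=0xf1 r1=0x89 r2=0x00 r3=0x98 r4=0x61  N=0 Z=1
after  2: r0=0xf1 r1=0x89 r2=0x89 r3=0x98 r4=0x61  N=1 Z=0
after  3: r0=0xf1 r1=0x89 r2=0x89 r3=0x98 r4=0x7a  N=0 Z=0
after  4: r0=0xf1 r1=0x21 r2=0x89 r3=0x98 r4=0x7a  N=0 Z=0
after  5: r0=0xf1 r1=0x21 r2=0x89 r3=0x89 r4=0x7a  N=1 Z=0
-- IRQ taken; context saved, return-PC = 6 --

FLAGS = (N=1, Z=0)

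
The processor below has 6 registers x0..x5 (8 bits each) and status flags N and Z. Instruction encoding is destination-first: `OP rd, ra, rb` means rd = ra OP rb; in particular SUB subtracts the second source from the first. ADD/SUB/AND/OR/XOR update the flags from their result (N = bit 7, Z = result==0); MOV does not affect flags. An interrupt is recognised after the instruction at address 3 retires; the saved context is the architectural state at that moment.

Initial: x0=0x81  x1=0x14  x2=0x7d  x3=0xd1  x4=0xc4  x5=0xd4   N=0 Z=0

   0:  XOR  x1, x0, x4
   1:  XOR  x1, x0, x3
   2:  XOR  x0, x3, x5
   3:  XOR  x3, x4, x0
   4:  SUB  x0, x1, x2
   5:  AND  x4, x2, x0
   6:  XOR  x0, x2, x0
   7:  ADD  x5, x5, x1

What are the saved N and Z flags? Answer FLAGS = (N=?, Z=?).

after  0: x0=0x81 x1=0x45 x2=0x7d x3=0xd1 x4=0xc4 x5=0xd4  N=0 Z=0
after  1: x0=0x81 x1=0x50 x2=0x7d x3=0xd1 x4=0xc4 x5=0xd4  N=0 Z=0
after  2: x0=0x05 x1=0x50 x2=0x7d x3=0xd1 x4=0xc4 x5=0xd4  N=0 Z=0
after  3: x0=0x05 x1=0x50 x2=0x7d x3=0xc1 x4=0xc4 x5=0xd4  N=1 Z=0
-- IRQ taken; context saved, return-PC = 4 --

FLAGS = (N=1, Z=0)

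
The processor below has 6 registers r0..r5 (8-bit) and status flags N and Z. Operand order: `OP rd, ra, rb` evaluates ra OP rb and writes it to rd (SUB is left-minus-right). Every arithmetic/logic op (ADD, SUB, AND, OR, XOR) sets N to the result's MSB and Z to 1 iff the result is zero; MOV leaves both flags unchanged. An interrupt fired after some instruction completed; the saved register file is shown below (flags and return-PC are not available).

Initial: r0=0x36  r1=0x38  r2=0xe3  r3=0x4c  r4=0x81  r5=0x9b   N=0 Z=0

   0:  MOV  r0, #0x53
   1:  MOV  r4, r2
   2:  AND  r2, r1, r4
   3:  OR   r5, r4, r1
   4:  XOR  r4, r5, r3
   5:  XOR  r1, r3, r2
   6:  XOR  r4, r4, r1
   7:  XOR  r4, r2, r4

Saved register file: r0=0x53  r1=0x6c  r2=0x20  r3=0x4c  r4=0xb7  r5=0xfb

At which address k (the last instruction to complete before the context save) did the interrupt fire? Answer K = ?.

after  0: r0=0x53 r1=0x38 r2=0xe3 r3=0x4c r4=0x81 r5=0x9b  N=0 Z=0
after  1: r0=0x53 r1=0x38 r2=0xe3 r3=0x4c r4=0xe3 r5=0x9b  N=0 Z=0
after  2: r0=0x53 r1=0x38 r2=0x20 r3=0x4c r4=0xe3 r5=0x9b  N=0 Z=0
after  3: r0=0x53 r1=0x38 r2=0x20 r3=0x4c r4=0xe3 r5=0xfb  N=1 Z=0
after  4: r0=0x53 r1=0x38 r2=0x20 r3=0x4c r4=0xb7 r5=0xfb  N=1 Z=0
after  5: r0=0x53 r1=0x6c r2=0x20 r3=0x4c r4=0xb7 r5=0xfb  N=0 Z=0
-- IRQ taken; context saved, return-PC = 6 --

K = 5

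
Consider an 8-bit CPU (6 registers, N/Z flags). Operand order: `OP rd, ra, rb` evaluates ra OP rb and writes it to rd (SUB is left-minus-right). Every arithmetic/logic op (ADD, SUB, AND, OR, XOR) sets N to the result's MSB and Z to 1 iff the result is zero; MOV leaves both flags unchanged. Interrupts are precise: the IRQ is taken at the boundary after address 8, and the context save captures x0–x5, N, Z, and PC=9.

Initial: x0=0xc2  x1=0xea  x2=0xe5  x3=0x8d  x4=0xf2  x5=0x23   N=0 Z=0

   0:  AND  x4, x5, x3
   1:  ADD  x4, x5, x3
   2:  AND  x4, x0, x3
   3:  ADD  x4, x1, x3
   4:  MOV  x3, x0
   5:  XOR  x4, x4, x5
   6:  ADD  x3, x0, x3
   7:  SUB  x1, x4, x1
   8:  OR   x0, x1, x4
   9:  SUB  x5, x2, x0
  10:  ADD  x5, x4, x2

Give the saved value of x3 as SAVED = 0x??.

after  0: x0=0xc2 x1=0xea x2=0xe5 x3=0x8d x4=0x01 x5=0x23  N=0 Z=0
after  1: x0=0xc2 x1=0xea x2=0xe5 x3=0x8d x4=0xb0 x5=0x23  N=1 Z=0
after  2: x0=0xc2 x1=0xea x2=0xe5 x3=0x8d x4=0x80 x5=0x23  N=1 Z=0
after  3: x0=0xc2 x1=0xea x2=0xe5 x3=0x8d x4=0x77 x5=0x23  N=0 Z=0
after  4: x0=0xc2 x1=0xea x2=0xe5 x3=0xc2 x4=0x77 x5=0x23  N=0 Z=0
after  5: x0=0xc2 x1=0xea x2=0xe5 x3=0xc2 x4=0x54 x5=0x23  N=0 Z=0
after  6: x0=0xc2 x1=0xea x2=0xe5 x3=0x84 x4=0x54 x5=0x23  N=1 Z=0
after  7: x0=0xc2 x1=0x6a x2=0xe5 x3=0x84 x4=0x54 x5=0x23  N=0 Z=0
after  8: x0=0x7e x1=0x6a x2=0xe5 x3=0x84 x4=0x54 x5=0x23  N=0 Z=0
-- IRQ taken; context saved, return-PC = 9 --

SAVED = 0x84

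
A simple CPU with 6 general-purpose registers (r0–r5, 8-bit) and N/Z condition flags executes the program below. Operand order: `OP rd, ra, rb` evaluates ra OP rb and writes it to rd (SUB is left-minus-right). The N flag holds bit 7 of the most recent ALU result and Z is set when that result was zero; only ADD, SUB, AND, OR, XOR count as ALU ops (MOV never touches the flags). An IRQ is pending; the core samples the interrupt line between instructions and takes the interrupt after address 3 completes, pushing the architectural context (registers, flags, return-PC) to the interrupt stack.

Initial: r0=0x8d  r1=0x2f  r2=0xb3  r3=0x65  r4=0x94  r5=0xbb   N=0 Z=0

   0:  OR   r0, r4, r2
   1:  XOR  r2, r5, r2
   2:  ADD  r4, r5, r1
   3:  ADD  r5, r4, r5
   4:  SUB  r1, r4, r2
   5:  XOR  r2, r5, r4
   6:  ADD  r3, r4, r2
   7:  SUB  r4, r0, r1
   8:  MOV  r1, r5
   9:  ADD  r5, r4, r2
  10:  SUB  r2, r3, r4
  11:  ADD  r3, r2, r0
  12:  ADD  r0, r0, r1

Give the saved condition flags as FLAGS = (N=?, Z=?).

FLAGS = (N=1, Z=0)

after  0: r0=0xb7 r1=0x2f r2=0xb3 r3=0x65 r4=0x94 r5=0xbb  N=1 Z=0
after  1: r0=0xb7 r1=0x2f r2=0x08 r3=0x65 r4=0x94 r5=0xbb  N=0 Z=0
after  2: r0=0xb7 r1=0x2f r2=0x08 r3=0x65 r4=0xea r5=0xbb  N=1 Z=0
after  3: r0=0xb7 r1=0x2f r2=0x08 r3=0x65 r4=0xea r5=0xa5  N=1 Z=0
-- IRQ taken; context saved, return-PC = 4 --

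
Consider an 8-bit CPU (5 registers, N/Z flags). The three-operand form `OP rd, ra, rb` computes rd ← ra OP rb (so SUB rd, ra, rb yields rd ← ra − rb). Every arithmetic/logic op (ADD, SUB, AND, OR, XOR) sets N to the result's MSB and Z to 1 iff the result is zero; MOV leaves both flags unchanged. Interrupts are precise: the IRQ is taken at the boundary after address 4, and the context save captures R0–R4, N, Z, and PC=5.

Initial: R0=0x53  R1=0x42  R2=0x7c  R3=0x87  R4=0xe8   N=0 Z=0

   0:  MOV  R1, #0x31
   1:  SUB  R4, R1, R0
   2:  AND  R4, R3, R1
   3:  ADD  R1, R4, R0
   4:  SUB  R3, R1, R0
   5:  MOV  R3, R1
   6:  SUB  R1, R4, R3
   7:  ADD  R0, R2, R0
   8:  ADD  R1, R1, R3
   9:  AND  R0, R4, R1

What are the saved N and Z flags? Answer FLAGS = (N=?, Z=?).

FLAGS = (N=0, Z=0)

after  0: R0=0x53 R1=0x31 R2=0x7c R3=0x87 R4=0xe8  N=0 Z=0
after  1: R0=0x53 R1=0x31 R2=0x7c R3=0x87 R4=0xde  N=1 Z=0
after  2: R0=0x53 R1=0x31 R2=0x7c R3=0x87 R4=0x01  N=0 Z=0
after  3: R0=0x53 R1=0x54 R2=0x7c R3=0x87 R4=0x01  N=0 Z=0
after  4: R0=0x53 R1=0x54 R2=0x7c R3=0x01 R4=0x01  N=0 Z=0
-- IRQ taken; context saved, return-PC = 5 --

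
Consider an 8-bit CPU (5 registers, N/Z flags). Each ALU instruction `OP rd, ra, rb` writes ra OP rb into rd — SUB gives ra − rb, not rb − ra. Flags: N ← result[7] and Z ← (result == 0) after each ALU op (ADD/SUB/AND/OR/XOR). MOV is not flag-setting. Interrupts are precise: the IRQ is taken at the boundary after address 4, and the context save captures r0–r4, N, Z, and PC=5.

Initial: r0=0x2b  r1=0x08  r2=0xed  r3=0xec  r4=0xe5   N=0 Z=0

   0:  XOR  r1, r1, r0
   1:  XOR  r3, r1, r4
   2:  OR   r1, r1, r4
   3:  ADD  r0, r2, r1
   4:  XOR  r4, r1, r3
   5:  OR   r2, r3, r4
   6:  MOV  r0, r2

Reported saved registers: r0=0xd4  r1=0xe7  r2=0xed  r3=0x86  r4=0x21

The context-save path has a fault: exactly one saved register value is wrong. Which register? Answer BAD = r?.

after  0: r0=0x2b r1=0x23 r2=0xed r3=0xec r4=0xe5  N=0 Z=0
after  1: r0=0x2b r1=0x23 r2=0xed r3=0xc6 r4=0xe5  N=1 Z=0
after  2: r0=0x2b r1=0xe7 r2=0xed r3=0xc6 r4=0xe5  N=1 Z=0
after  3: r0=0xd4 r1=0xe7 r2=0xed r3=0xc6 r4=0xe5  N=1 Z=0
after  4: r0=0xd4 r1=0xe7 r2=0xed r3=0xc6 r4=0x21  N=0 Z=0
-- IRQ taken; context saved, return-PC = 5 --
mismatch: r3: reported 0x86 vs actual 0xc6

BAD = r3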